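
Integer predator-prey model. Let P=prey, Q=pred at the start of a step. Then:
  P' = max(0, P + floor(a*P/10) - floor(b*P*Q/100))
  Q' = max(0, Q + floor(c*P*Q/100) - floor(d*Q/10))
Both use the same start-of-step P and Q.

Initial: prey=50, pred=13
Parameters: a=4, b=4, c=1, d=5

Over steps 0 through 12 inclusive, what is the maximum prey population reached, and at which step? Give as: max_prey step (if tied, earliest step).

Step 1: prey: 50+20-26=44; pred: 13+6-6=13
Step 2: prey: 44+17-22=39; pred: 13+5-6=12
Step 3: prey: 39+15-18=36; pred: 12+4-6=10
Step 4: prey: 36+14-14=36; pred: 10+3-5=8
Step 5: prey: 36+14-11=39; pred: 8+2-4=6
Step 6: prey: 39+15-9=45; pred: 6+2-3=5
Step 7: prey: 45+18-9=54; pred: 5+2-2=5
Step 8: prey: 54+21-10=65; pred: 5+2-2=5
Step 9: prey: 65+26-13=78; pred: 5+3-2=6
Step 10: prey: 78+31-18=91; pred: 6+4-3=7
Step 11: prey: 91+36-25=102; pred: 7+6-3=10
Step 12: prey: 102+40-40=102; pred: 10+10-5=15
Max prey = 102 at step 11

Answer: 102 11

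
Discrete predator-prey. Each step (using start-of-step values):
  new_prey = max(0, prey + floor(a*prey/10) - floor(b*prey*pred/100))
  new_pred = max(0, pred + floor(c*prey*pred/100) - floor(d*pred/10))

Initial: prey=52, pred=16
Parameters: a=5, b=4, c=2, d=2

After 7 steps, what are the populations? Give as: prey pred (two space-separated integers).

Answer: 0 24

Derivation:
Step 1: prey: 52+26-33=45; pred: 16+16-3=29
Step 2: prey: 45+22-52=15; pred: 29+26-5=50
Step 3: prey: 15+7-30=0; pred: 50+15-10=55
Step 4: prey: 0+0-0=0; pred: 55+0-11=44
Step 5: prey: 0+0-0=0; pred: 44+0-8=36
Step 6: prey: 0+0-0=0; pred: 36+0-7=29
Step 7: prey: 0+0-0=0; pred: 29+0-5=24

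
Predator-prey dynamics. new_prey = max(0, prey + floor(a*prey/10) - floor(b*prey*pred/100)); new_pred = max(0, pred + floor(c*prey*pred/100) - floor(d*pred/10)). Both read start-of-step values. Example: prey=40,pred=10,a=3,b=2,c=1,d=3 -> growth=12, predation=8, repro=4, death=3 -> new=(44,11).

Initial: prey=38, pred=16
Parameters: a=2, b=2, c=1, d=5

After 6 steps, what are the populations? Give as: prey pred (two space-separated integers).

Answer: 36 4

Derivation:
Step 1: prey: 38+7-12=33; pred: 16+6-8=14
Step 2: prey: 33+6-9=30; pred: 14+4-7=11
Step 3: prey: 30+6-6=30; pred: 11+3-5=9
Step 4: prey: 30+6-5=31; pred: 9+2-4=7
Step 5: prey: 31+6-4=33; pred: 7+2-3=6
Step 6: prey: 33+6-3=36; pred: 6+1-3=4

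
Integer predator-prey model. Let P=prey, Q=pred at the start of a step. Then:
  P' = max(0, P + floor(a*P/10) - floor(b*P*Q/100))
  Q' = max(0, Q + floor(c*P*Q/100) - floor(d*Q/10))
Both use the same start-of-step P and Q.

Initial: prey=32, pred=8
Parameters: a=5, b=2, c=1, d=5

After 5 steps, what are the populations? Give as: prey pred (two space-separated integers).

Step 1: prey: 32+16-5=43; pred: 8+2-4=6
Step 2: prey: 43+21-5=59; pred: 6+2-3=5
Step 3: prey: 59+29-5=83; pred: 5+2-2=5
Step 4: prey: 83+41-8=116; pred: 5+4-2=7
Step 5: prey: 116+58-16=158; pred: 7+8-3=12

Answer: 158 12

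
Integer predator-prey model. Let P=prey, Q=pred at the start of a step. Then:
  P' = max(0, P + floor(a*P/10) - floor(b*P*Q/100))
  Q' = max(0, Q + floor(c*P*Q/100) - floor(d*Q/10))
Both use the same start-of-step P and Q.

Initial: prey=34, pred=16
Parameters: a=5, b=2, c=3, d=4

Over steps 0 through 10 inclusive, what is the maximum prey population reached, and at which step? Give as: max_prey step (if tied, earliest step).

Step 1: prey: 34+17-10=41; pred: 16+16-6=26
Step 2: prey: 41+20-21=40; pred: 26+31-10=47
Step 3: prey: 40+20-37=23; pred: 47+56-18=85
Step 4: prey: 23+11-39=0; pred: 85+58-34=109
Step 5: prey: 0+0-0=0; pred: 109+0-43=66
Step 6: prey: 0+0-0=0; pred: 66+0-26=40
Step 7: prey: 0+0-0=0; pred: 40+0-16=24
Step 8: prey: 0+0-0=0; pred: 24+0-9=15
Step 9: prey: 0+0-0=0; pred: 15+0-6=9
Step 10: prey: 0+0-0=0; pred: 9+0-3=6
Max prey = 41 at step 1

Answer: 41 1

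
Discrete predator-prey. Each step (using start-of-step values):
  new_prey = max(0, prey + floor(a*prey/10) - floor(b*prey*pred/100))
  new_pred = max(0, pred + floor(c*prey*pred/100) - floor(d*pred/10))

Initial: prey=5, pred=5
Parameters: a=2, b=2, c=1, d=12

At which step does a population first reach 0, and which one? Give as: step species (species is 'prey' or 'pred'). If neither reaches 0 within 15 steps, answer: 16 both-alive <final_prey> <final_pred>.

Step 1: prey: 5+1-0=6; pred: 5+0-6=0
First extinction: pred at step 1

Answer: 1 pred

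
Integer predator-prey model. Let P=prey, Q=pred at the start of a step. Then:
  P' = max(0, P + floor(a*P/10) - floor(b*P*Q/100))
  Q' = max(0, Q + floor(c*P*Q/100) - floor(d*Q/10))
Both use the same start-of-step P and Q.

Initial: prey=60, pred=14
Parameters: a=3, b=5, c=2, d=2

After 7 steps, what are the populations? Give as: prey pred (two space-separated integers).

Step 1: prey: 60+18-42=36; pred: 14+16-2=28
Step 2: prey: 36+10-50=0; pred: 28+20-5=43
Step 3: prey: 0+0-0=0; pred: 43+0-8=35
Step 4: prey: 0+0-0=0; pred: 35+0-7=28
Step 5: prey: 0+0-0=0; pred: 28+0-5=23
Step 6: prey: 0+0-0=0; pred: 23+0-4=19
Step 7: prey: 0+0-0=0; pred: 19+0-3=16

Answer: 0 16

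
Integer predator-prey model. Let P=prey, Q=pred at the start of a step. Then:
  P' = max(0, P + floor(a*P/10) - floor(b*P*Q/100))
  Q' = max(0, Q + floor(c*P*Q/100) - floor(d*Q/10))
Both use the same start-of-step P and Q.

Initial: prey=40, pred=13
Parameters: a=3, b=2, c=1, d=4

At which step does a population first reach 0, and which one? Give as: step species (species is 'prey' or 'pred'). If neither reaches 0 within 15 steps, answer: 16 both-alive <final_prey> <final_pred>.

Step 1: prey: 40+12-10=42; pred: 13+5-5=13
Step 2: prey: 42+12-10=44; pred: 13+5-5=13
Step 3: prey: 44+13-11=46; pred: 13+5-5=13
Step 4: prey: 46+13-11=48; pred: 13+5-5=13
Step 5: prey: 48+14-12=50; pred: 13+6-5=14
Step 6: prey: 50+15-14=51; pred: 14+7-5=16
Step 7: prey: 51+15-16=50; pred: 16+8-6=18
Step 8: prey: 50+15-18=47; pred: 18+9-7=20
Step 9: prey: 47+14-18=43; pred: 20+9-8=21
Step 10: prey: 43+12-18=37; pred: 21+9-8=22
Step 11: prey: 37+11-16=32; pred: 22+8-8=22
Step 12: prey: 32+9-14=27; pred: 22+7-8=21
Step 13: prey: 27+8-11=24; pred: 21+5-8=18
Step 14: prey: 24+7-8=23; pred: 18+4-7=15
Step 15: prey: 23+6-6=23; pred: 15+3-6=12
No extinction within 15 steps

Answer: 16 both-alive 23 12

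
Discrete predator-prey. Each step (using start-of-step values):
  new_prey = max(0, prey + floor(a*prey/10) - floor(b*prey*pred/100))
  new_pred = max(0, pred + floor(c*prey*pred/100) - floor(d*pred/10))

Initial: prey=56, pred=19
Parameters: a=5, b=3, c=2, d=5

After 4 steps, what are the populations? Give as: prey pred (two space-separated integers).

Answer: 0 28

Derivation:
Step 1: prey: 56+28-31=53; pred: 19+21-9=31
Step 2: prey: 53+26-49=30; pred: 31+32-15=48
Step 3: prey: 30+15-43=2; pred: 48+28-24=52
Step 4: prey: 2+1-3=0; pred: 52+2-26=28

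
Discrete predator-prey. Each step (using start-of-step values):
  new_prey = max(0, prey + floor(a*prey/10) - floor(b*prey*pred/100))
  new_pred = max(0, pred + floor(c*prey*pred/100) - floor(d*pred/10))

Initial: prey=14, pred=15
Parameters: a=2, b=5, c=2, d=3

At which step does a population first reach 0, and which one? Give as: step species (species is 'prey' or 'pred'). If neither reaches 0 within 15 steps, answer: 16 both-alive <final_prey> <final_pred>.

Step 1: prey: 14+2-10=6; pred: 15+4-4=15
Step 2: prey: 6+1-4=3; pred: 15+1-4=12
Step 3: prey: 3+0-1=2; pred: 12+0-3=9
Step 4: prey: 2+0-0=2; pred: 9+0-2=7
Step 5: prey: 2+0-0=2; pred: 7+0-2=5
Step 6: prey: 2+0-0=2; pred: 5+0-1=4
Step 7: prey: 2+0-0=2; pred: 4+0-1=3
Step 8: prey: 2+0-0=2; pred: 3+0-0=3
Steps 9-15: state stable at prey=2, pred=3 (no change)
No extinction within 15 steps

Answer: 16 both-alive 2 3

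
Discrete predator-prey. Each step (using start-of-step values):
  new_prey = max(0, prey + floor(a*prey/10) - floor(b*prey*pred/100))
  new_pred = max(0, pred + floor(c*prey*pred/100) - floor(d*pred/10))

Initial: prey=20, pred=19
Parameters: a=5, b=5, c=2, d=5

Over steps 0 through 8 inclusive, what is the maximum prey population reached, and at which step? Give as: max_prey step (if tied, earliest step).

Answer: 28 8

Derivation:
Step 1: prey: 20+10-19=11; pred: 19+7-9=17
Step 2: prey: 11+5-9=7; pred: 17+3-8=12
Step 3: prey: 7+3-4=6; pred: 12+1-6=7
Step 4: prey: 6+3-2=7; pred: 7+0-3=4
Step 5: prey: 7+3-1=9; pred: 4+0-2=2
Step 6: prey: 9+4-0=13; pred: 2+0-1=1
Step 7: prey: 13+6-0=19; pred: 1+0-0=1
Step 8: prey: 19+9-0=28; pred: 1+0-0=1
Max prey = 28 at step 8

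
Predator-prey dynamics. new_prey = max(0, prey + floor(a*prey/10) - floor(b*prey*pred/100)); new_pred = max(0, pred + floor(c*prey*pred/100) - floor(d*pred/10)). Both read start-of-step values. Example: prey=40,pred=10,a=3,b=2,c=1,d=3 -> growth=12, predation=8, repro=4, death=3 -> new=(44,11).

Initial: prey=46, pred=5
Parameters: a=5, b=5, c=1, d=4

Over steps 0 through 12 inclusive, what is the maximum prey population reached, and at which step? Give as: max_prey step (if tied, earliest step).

Step 1: prey: 46+23-11=58; pred: 5+2-2=5
Step 2: prey: 58+29-14=73; pred: 5+2-2=5
Step 3: prey: 73+36-18=91; pred: 5+3-2=6
Step 4: prey: 91+45-27=109; pred: 6+5-2=9
Step 5: prey: 109+54-49=114; pred: 9+9-3=15
Step 6: prey: 114+57-85=86; pred: 15+17-6=26
Step 7: prey: 86+43-111=18; pred: 26+22-10=38
Step 8: prey: 18+9-34=0; pred: 38+6-15=29
Step 9: prey: 0+0-0=0; pred: 29+0-11=18
Step 10: prey: 0+0-0=0; pred: 18+0-7=11
Step 11: prey: 0+0-0=0; pred: 11+0-4=7
Step 12: prey: 0+0-0=0; pred: 7+0-2=5
Max prey = 114 at step 5

Answer: 114 5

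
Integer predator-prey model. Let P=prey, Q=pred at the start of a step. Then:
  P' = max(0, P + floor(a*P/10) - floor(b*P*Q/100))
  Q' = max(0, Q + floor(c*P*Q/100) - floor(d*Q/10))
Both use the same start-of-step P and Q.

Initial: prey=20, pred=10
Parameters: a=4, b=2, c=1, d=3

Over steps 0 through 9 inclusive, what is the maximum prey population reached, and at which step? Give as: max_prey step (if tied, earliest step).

Answer: 75 8

Derivation:
Step 1: prey: 20+8-4=24; pred: 10+2-3=9
Step 2: prey: 24+9-4=29; pred: 9+2-2=9
Step 3: prey: 29+11-5=35; pred: 9+2-2=9
Step 4: prey: 35+14-6=43; pred: 9+3-2=10
Step 5: prey: 43+17-8=52; pred: 10+4-3=11
Step 6: prey: 52+20-11=61; pred: 11+5-3=13
Step 7: prey: 61+24-15=70; pred: 13+7-3=17
Step 8: prey: 70+28-23=75; pred: 17+11-5=23
Step 9: prey: 75+30-34=71; pred: 23+17-6=34
Max prey = 75 at step 8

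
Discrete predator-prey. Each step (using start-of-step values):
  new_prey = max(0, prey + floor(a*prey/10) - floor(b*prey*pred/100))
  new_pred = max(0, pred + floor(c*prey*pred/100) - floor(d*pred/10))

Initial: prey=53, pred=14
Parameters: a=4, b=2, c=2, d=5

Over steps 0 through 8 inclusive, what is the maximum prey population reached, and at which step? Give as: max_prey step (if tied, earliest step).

Answer: 60 1

Derivation:
Step 1: prey: 53+21-14=60; pred: 14+14-7=21
Step 2: prey: 60+24-25=59; pred: 21+25-10=36
Step 3: prey: 59+23-42=40; pred: 36+42-18=60
Step 4: prey: 40+16-48=8; pred: 60+48-30=78
Step 5: prey: 8+3-12=0; pred: 78+12-39=51
Step 6: prey: 0+0-0=0; pred: 51+0-25=26
Step 7: prey: 0+0-0=0; pred: 26+0-13=13
Step 8: prey: 0+0-0=0; pred: 13+0-6=7
Max prey = 60 at step 1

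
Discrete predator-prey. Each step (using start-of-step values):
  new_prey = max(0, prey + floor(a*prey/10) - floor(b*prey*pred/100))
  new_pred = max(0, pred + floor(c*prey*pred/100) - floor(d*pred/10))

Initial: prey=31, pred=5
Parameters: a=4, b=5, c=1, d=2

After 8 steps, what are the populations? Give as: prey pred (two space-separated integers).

Step 1: prey: 31+12-7=36; pred: 5+1-1=5
Step 2: prey: 36+14-9=41; pred: 5+1-1=5
Step 3: prey: 41+16-10=47; pred: 5+2-1=6
Step 4: prey: 47+18-14=51; pred: 6+2-1=7
Step 5: prey: 51+20-17=54; pred: 7+3-1=9
Step 6: prey: 54+21-24=51; pred: 9+4-1=12
Step 7: prey: 51+20-30=41; pred: 12+6-2=16
Step 8: prey: 41+16-32=25; pred: 16+6-3=19

Answer: 25 19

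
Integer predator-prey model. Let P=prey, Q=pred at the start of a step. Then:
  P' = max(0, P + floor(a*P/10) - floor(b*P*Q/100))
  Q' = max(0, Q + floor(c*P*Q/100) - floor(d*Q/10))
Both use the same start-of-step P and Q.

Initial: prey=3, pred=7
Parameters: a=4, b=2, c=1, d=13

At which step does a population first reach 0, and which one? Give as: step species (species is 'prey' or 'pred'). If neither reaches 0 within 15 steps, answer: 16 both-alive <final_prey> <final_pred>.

Step 1: prey: 3+1-0=4; pred: 7+0-9=0
First extinction: pred at step 1

Answer: 1 pred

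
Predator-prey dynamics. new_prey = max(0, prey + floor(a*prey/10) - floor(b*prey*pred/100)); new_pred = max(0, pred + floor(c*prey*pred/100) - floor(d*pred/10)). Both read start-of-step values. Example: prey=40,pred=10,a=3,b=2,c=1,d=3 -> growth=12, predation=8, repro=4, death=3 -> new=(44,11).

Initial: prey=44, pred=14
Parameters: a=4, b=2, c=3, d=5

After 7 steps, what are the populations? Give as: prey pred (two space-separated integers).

Step 1: prey: 44+17-12=49; pred: 14+18-7=25
Step 2: prey: 49+19-24=44; pred: 25+36-12=49
Step 3: prey: 44+17-43=18; pred: 49+64-24=89
Step 4: prey: 18+7-32=0; pred: 89+48-44=93
Step 5: prey: 0+0-0=0; pred: 93+0-46=47
Step 6: prey: 0+0-0=0; pred: 47+0-23=24
Step 7: prey: 0+0-0=0; pred: 24+0-12=12

Answer: 0 12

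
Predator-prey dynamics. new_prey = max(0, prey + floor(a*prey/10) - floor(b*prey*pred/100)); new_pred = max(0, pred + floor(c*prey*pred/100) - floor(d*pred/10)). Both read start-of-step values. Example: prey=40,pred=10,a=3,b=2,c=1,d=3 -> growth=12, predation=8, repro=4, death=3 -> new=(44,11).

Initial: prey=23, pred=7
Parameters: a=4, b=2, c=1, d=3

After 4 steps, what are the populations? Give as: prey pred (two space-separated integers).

Step 1: prey: 23+9-3=29; pred: 7+1-2=6
Step 2: prey: 29+11-3=37; pred: 6+1-1=6
Step 3: prey: 37+14-4=47; pred: 6+2-1=7
Step 4: prey: 47+18-6=59; pred: 7+3-2=8

Answer: 59 8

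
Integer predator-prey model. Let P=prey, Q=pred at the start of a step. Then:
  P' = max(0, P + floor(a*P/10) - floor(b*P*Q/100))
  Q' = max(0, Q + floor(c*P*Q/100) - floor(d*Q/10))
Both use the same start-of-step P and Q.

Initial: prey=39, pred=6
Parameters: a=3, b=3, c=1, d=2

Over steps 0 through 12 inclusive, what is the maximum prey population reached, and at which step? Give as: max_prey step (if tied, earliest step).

Answer: 47 3

Derivation:
Step 1: prey: 39+11-7=43; pred: 6+2-1=7
Step 2: prey: 43+12-9=46; pred: 7+3-1=9
Step 3: prey: 46+13-12=47; pred: 9+4-1=12
Step 4: prey: 47+14-16=45; pred: 12+5-2=15
Step 5: prey: 45+13-20=38; pred: 15+6-3=18
Step 6: prey: 38+11-20=29; pred: 18+6-3=21
Step 7: prey: 29+8-18=19; pred: 21+6-4=23
Step 8: prey: 19+5-13=11; pred: 23+4-4=23
Step 9: prey: 11+3-7=7; pred: 23+2-4=21
Step 10: prey: 7+2-4=5; pred: 21+1-4=18
Step 11: prey: 5+1-2=4; pred: 18+0-3=15
Step 12: prey: 4+1-1=4; pred: 15+0-3=12
Max prey = 47 at step 3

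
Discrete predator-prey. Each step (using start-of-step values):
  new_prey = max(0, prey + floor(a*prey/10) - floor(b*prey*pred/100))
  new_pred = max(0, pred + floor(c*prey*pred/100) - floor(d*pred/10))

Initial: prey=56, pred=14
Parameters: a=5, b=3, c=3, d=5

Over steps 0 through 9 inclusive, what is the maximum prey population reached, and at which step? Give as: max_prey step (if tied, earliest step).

Step 1: prey: 56+28-23=61; pred: 14+23-7=30
Step 2: prey: 61+30-54=37; pred: 30+54-15=69
Step 3: prey: 37+18-76=0; pred: 69+76-34=111
Step 4: prey: 0+0-0=0; pred: 111+0-55=56
Step 5: prey: 0+0-0=0; pred: 56+0-28=28
Step 6: prey: 0+0-0=0; pred: 28+0-14=14
Step 7: prey: 0+0-0=0; pred: 14+0-7=7
Step 8: prey: 0+0-0=0; pred: 7+0-3=4
Step 9: prey: 0+0-0=0; pred: 4+0-2=2
Max prey = 61 at step 1

Answer: 61 1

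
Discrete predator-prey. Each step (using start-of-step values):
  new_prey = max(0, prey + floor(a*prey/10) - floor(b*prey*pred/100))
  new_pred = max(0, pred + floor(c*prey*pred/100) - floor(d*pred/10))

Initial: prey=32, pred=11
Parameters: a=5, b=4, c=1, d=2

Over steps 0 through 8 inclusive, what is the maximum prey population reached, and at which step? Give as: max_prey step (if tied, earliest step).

Answer: 35 2

Derivation:
Step 1: prey: 32+16-14=34; pred: 11+3-2=12
Step 2: prey: 34+17-16=35; pred: 12+4-2=14
Step 3: prey: 35+17-19=33; pred: 14+4-2=16
Step 4: prey: 33+16-21=28; pred: 16+5-3=18
Step 5: prey: 28+14-20=22; pred: 18+5-3=20
Step 6: prey: 22+11-17=16; pred: 20+4-4=20
Step 7: prey: 16+8-12=12; pred: 20+3-4=19
Step 8: prey: 12+6-9=9; pred: 19+2-3=18
Max prey = 35 at step 2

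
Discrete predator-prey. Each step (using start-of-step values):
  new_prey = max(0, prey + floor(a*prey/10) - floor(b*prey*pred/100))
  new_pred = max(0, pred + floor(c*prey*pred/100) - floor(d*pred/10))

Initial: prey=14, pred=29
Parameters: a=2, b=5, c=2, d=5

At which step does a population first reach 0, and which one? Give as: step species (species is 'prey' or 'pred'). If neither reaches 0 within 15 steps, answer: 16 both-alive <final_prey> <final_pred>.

Answer: 1 prey

Derivation:
Step 1: prey: 14+2-20=0; pred: 29+8-14=23
First extinction: prey at step 1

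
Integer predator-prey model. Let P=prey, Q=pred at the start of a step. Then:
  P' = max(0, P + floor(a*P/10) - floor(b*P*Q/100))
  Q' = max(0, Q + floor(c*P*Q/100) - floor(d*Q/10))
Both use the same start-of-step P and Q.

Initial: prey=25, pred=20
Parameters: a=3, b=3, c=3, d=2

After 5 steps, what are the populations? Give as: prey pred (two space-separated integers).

Step 1: prey: 25+7-15=17; pred: 20+15-4=31
Step 2: prey: 17+5-15=7; pred: 31+15-6=40
Step 3: prey: 7+2-8=1; pred: 40+8-8=40
Step 4: prey: 1+0-1=0; pred: 40+1-8=33
Step 5: prey: 0+0-0=0; pred: 33+0-6=27

Answer: 0 27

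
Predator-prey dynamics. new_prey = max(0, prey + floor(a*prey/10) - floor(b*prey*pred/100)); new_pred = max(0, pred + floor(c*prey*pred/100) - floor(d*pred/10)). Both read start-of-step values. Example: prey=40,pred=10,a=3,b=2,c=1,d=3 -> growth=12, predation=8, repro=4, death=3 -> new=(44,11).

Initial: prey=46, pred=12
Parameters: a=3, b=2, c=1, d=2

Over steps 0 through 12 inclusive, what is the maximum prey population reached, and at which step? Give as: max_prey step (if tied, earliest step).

Step 1: prey: 46+13-11=48; pred: 12+5-2=15
Step 2: prey: 48+14-14=48; pred: 15+7-3=19
Step 3: prey: 48+14-18=44; pred: 19+9-3=25
Step 4: prey: 44+13-22=35; pred: 25+11-5=31
Step 5: prey: 35+10-21=24; pred: 31+10-6=35
Step 6: prey: 24+7-16=15; pred: 35+8-7=36
Step 7: prey: 15+4-10=9; pred: 36+5-7=34
Step 8: prey: 9+2-6=5; pred: 34+3-6=31
Step 9: prey: 5+1-3=3; pred: 31+1-6=26
Step 10: prey: 3+0-1=2; pred: 26+0-5=21
Step 11: prey: 2+0-0=2; pred: 21+0-4=17
Step 12: prey: 2+0-0=2; pred: 17+0-3=14
Max prey = 48 at step 1

Answer: 48 1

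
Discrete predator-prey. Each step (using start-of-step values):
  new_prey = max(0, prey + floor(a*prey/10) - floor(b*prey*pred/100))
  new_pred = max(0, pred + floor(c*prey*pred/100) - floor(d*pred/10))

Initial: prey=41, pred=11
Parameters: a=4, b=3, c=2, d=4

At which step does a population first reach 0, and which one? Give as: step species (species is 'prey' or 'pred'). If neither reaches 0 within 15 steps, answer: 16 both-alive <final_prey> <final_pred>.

Answer: 16 both-alive 1 2

Derivation:
Step 1: prey: 41+16-13=44; pred: 11+9-4=16
Step 2: prey: 44+17-21=40; pred: 16+14-6=24
Step 3: prey: 40+16-28=28; pred: 24+19-9=34
Step 4: prey: 28+11-28=11; pred: 34+19-13=40
Step 5: prey: 11+4-13=2; pred: 40+8-16=32
Step 6: prey: 2+0-1=1; pred: 32+1-12=21
Step 7: prey: 1+0-0=1; pred: 21+0-8=13
Step 8: prey: 1+0-0=1; pred: 13+0-5=8
Step 9: prey: 1+0-0=1; pred: 8+0-3=5
Step 10: prey: 1+0-0=1; pred: 5+0-2=3
Step 11: prey: 1+0-0=1; pred: 3+0-1=2
Step 12: prey: 1+0-0=1; pred: 2+0-0=2
Steps 13-15: state stable at prey=1, pred=2 (no change)
No extinction within 15 steps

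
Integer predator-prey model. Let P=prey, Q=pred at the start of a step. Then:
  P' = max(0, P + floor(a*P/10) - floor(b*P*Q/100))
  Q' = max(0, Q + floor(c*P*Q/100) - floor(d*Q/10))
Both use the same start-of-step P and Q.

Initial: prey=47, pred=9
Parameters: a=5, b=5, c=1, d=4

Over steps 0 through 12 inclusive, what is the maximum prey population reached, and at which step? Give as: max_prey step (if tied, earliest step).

Step 1: prey: 47+23-21=49; pred: 9+4-3=10
Step 2: prey: 49+24-24=49; pred: 10+4-4=10
Step 3: prey: 49+24-24=49; pred: 10+4-4=10
Step 4: prey: 49+24-24=49; pred: 10+4-4=10
Step 5: prey: 49+24-24=49; pred: 10+4-4=10
Step 6: prey: 49+24-24=49; pred: 10+4-4=10
Step 7: prey: 49+24-24=49; pred: 10+4-4=10
Step 8: prey: 49+24-24=49; pred: 10+4-4=10
Step 9: prey: 49+24-24=49; pred: 10+4-4=10
Step 10: prey: 49+24-24=49; pred: 10+4-4=10
Step 11: prey: 49+24-24=49; pred: 10+4-4=10
Step 12: prey: 49+24-24=49; pred: 10+4-4=10
Max prey = 49 at step 1

Answer: 49 1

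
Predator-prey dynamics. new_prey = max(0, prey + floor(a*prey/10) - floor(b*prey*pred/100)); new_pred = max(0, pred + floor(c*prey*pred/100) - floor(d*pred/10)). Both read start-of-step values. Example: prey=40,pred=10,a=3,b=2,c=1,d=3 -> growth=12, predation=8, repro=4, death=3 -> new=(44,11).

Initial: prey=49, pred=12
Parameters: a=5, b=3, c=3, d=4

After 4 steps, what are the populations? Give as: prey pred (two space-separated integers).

Step 1: prey: 49+24-17=56; pred: 12+17-4=25
Step 2: prey: 56+28-42=42; pred: 25+42-10=57
Step 3: prey: 42+21-71=0; pred: 57+71-22=106
Step 4: prey: 0+0-0=0; pred: 106+0-42=64

Answer: 0 64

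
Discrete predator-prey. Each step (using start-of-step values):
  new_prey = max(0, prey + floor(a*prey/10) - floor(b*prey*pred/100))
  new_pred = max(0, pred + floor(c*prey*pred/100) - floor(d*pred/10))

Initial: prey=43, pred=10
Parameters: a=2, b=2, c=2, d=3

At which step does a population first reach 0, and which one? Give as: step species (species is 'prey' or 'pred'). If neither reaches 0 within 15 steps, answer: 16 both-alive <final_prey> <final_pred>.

Answer: 16 both-alive 1 3

Derivation:
Step 1: prey: 43+8-8=43; pred: 10+8-3=15
Step 2: prey: 43+8-12=39; pred: 15+12-4=23
Step 3: prey: 39+7-17=29; pred: 23+17-6=34
Step 4: prey: 29+5-19=15; pred: 34+19-10=43
Step 5: prey: 15+3-12=6; pred: 43+12-12=43
Step 6: prey: 6+1-5=2; pred: 43+5-12=36
Step 7: prey: 2+0-1=1; pred: 36+1-10=27
Step 8: prey: 1+0-0=1; pred: 27+0-8=19
Step 9: prey: 1+0-0=1; pred: 19+0-5=14
Step 10: prey: 1+0-0=1; pred: 14+0-4=10
Step 11: prey: 1+0-0=1; pred: 10+0-3=7
Step 12: prey: 1+0-0=1; pred: 7+0-2=5
Step 13: prey: 1+0-0=1; pred: 5+0-1=4
Step 14: prey: 1+0-0=1; pred: 4+0-1=3
Step 15: prey: 1+0-0=1; pred: 3+0-0=3
No extinction within 15 steps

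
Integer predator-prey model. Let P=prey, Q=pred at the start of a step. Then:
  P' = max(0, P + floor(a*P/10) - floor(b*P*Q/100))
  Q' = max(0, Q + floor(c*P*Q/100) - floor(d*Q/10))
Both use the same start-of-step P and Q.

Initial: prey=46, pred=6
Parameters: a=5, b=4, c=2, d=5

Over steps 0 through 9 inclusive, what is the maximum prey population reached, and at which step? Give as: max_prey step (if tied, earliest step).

Step 1: prey: 46+23-11=58; pred: 6+5-3=8
Step 2: prey: 58+29-18=69; pred: 8+9-4=13
Step 3: prey: 69+34-35=68; pred: 13+17-6=24
Step 4: prey: 68+34-65=37; pred: 24+32-12=44
Step 5: prey: 37+18-65=0; pred: 44+32-22=54
Step 6: prey: 0+0-0=0; pred: 54+0-27=27
Step 7: prey: 0+0-0=0; pred: 27+0-13=14
Step 8: prey: 0+0-0=0; pred: 14+0-7=7
Step 9: prey: 0+0-0=0; pred: 7+0-3=4
Max prey = 69 at step 2

Answer: 69 2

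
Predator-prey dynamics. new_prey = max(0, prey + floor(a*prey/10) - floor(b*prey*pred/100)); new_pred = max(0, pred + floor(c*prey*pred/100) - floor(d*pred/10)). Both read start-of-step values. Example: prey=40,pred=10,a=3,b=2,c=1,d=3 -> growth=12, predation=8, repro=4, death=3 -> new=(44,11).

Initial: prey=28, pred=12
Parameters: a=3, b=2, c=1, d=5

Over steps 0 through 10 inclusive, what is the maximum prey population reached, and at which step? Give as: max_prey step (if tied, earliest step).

Answer: 122 10

Derivation:
Step 1: prey: 28+8-6=30; pred: 12+3-6=9
Step 2: prey: 30+9-5=34; pred: 9+2-4=7
Step 3: prey: 34+10-4=40; pred: 7+2-3=6
Step 4: prey: 40+12-4=48; pred: 6+2-3=5
Step 5: prey: 48+14-4=58; pred: 5+2-2=5
Step 6: prey: 58+17-5=70; pred: 5+2-2=5
Step 7: prey: 70+21-7=84; pred: 5+3-2=6
Step 8: prey: 84+25-10=99; pred: 6+5-3=8
Step 9: prey: 99+29-15=113; pred: 8+7-4=11
Step 10: prey: 113+33-24=122; pred: 11+12-5=18
Max prey = 122 at step 10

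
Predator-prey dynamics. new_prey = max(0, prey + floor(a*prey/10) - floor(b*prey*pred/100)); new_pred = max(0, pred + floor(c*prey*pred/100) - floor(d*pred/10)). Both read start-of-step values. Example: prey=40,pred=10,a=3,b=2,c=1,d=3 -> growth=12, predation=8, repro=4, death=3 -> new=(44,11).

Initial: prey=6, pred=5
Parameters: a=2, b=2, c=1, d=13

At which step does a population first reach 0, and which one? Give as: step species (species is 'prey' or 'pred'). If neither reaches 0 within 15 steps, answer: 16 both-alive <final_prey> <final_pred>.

Answer: 1 pred

Derivation:
Step 1: prey: 6+1-0=7; pred: 5+0-6=0
First extinction: pred at step 1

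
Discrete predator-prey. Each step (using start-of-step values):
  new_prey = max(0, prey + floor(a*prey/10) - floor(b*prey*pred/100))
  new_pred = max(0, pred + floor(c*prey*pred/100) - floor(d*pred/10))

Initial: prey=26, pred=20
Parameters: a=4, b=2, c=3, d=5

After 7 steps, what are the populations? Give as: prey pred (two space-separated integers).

Answer: 5 15

Derivation:
Step 1: prey: 26+10-10=26; pred: 20+15-10=25
Step 2: prey: 26+10-13=23; pred: 25+19-12=32
Step 3: prey: 23+9-14=18; pred: 32+22-16=38
Step 4: prey: 18+7-13=12; pred: 38+20-19=39
Step 5: prey: 12+4-9=7; pred: 39+14-19=34
Step 6: prey: 7+2-4=5; pred: 34+7-17=24
Step 7: prey: 5+2-2=5; pred: 24+3-12=15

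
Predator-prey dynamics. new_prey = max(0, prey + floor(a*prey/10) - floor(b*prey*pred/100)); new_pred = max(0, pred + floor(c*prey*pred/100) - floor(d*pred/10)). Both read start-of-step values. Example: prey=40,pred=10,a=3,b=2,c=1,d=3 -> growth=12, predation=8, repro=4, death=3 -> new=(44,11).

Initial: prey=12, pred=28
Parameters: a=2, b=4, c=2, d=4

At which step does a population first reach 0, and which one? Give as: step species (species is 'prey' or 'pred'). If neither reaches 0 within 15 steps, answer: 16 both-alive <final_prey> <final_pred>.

Step 1: prey: 12+2-13=1; pred: 28+6-11=23
Step 2: prey: 1+0-0=1; pred: 23+0-9=14
Step 3: prey: 1+0-0=1; pred: 14+0-5=9
Step 4: prey: 1+0-0=1; pred: 9+0-3=6
Step 5: prey: 1+0-0=1; pred: 6+0-2=4
Step 6: prey: 1+0-0=1; pred: 4+0-1=3
Step 7: prey: 1+0-0=1; pred: 3+0-1=2
Step 8: prey: 1+0-0=1; pred: 2+0-0=2
Steps 9-15: state stable at prey=1, pred=2 (no change)
No extinction within 15 steps

Answer: 16 both-alive 1 2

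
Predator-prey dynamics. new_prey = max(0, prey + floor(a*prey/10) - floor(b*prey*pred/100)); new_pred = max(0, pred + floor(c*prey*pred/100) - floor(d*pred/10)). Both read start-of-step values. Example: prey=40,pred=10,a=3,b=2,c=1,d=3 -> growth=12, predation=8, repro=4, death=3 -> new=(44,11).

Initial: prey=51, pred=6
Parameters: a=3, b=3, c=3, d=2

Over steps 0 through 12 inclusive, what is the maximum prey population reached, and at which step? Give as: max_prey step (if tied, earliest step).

Step 1: prey: 51+15-9=57; pred: 6+9-1=14
Step 2: prey: 57+17-23=51; pred: 14+23-2=35
Step 3: prey: 51+15-53=13; pred: 35+53-7=81
Step 4: prey: 13+3-31=0; pred: 81+31-16=96
Step 5: prey: 0+0-0=0; pred: 96+0-19=77
Step 6: prey: 0+0-0=0; pred: 77+0-15=62
Step 7: prey: 0+0-0=0; pred: 62+0-12=50
Step 8: prey: 0+0-0=0; pred: 50+0-10=40
Step 9: prey: 0+0-0=0; pred: 40+0-8=32
Step 10: prey: 0+0-0=0; pred: 32+0-6=26
Step 11: prey: 0+0-0=0; pred: 26+0-5=21
Step 12: prey: 0+0-0=0; pred: 21+0-4=17
Max prey = 57 at step 1

Answer: 57 1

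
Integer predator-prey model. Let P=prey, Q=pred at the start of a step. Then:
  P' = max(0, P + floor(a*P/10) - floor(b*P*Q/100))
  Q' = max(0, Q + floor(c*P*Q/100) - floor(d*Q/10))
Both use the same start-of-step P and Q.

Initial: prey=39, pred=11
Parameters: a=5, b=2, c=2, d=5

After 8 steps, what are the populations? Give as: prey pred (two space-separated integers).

Answer: 0 18

Derivation:
Step 1: prey: 39+19-8=50; pred: 11+8-5=14
Step 2: prey: 50+25-14=61; pred: 14+14-7=21
Step 3: prey: 61+30-25=66; pred: 21+25-10=36
Step 4: prey: 66+33-47=52; pred: 36+47-18=65
Step 5: prey: 52+26-67=11; pred: 65+67-32=100
Step 6: prey: 11+5-22=0; pred: 100+22-50=72
Step 7: prey: 0+0-0=0; pred: 72+0-36=36
Step 8: prey: 0+0-0=0; pred: 36+0-18=18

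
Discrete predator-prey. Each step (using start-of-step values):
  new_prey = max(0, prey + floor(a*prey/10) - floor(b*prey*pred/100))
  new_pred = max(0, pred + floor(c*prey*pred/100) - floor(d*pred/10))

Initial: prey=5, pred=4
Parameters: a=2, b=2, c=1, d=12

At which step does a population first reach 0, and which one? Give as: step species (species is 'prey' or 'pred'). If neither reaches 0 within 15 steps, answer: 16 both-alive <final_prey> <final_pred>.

Step 1: prey: 5+1-0=6; pred: 4+0-4=0
First extinction: pred at step 1

Answer: 1 pred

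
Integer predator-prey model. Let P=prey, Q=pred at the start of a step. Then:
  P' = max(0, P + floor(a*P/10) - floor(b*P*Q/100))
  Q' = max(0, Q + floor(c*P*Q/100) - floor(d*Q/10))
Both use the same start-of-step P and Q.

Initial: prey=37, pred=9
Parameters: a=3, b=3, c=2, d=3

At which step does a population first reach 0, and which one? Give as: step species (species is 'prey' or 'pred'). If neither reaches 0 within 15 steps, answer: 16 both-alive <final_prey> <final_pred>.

Step 1: prey: 37+11-9=39; pred: 9+6-2=13
Step 2: prey: 39+11-15=35; pred: 13+10-3=20
Step 3: prey: 35+10-21=24; pred: 20+14-6=28
Step 4: prey: 24+7-20=11; pred: 28+13-8=33
Step 5: prey: 11+3-10=4; pred: 33+7-9=31
Step 6: prey: 4+1-3=2; pred: 31+2-9=24
Step 7: prey: 2+0-1=1; pred: 24+0-7=17
Step 8: prey: 1+0-0=1; pred: 17+0-5=12
Step 9: prey: 1+0-0=1; pred: 12+0-3=9
Step 10: prey: 1+0-0=1; pred: 9+0-2=7
Step 11: prey: 1+0-0=1; pred: 7+0-2=5
Step 12: prey: 1+0-0=1; pred: 5+0-1=4
Step 13: prey: 1+0-0=1; pred: 4+0-1=3
Step 14: prey: 1+0-0=1; pred: 3+0-0=3
Steps 15-15: state stable at prey=1, pred=3 (no change)
No extinction within 15 steps

Answer: 16 both-alive 1 3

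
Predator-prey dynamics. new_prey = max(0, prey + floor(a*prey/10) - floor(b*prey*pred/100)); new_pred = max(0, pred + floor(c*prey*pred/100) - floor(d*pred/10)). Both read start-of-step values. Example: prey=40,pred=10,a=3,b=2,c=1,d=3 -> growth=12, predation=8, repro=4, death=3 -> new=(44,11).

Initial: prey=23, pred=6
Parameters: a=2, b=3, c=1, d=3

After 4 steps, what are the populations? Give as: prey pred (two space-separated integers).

Answer: 23 6

Derivation:
Step 1: prey: 23+4-4=23; pred: 6+1-1=6
Step 2: prey: 23+4-4=23; pred: 6+1-1=6
Step 3: prey: 23+4-4=23; pred: 6+1-1=6
Step 4: prey: 23+4-4=23; pred: 6+1-1=6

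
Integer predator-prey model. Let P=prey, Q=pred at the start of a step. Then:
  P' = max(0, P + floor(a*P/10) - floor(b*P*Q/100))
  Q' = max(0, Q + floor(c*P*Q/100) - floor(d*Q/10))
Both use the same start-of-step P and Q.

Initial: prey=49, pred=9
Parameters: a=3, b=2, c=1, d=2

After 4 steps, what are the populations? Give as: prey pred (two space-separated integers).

Step 1: prey: 49+14-8=55; pred: 9+4-1=12
Step 2: prey: 55+16-13=58; pred: 12+6-2=16
Step 3: prey: 58+17-18=57; pred: 16+9-3=22
Step 4: prey: 57+17-25=49; pred: 22+12-4=30

Answer: 49 30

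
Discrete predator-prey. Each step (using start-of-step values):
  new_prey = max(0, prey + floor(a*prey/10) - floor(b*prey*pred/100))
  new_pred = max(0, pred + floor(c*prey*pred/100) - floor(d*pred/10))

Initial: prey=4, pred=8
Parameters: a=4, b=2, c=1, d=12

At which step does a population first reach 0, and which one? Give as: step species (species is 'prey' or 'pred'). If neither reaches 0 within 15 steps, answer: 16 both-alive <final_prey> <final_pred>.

Step 1: prey: 4+1-0=5; pred: 8+0-9=0
First extinction: pred at step 1

Answer: 1 pred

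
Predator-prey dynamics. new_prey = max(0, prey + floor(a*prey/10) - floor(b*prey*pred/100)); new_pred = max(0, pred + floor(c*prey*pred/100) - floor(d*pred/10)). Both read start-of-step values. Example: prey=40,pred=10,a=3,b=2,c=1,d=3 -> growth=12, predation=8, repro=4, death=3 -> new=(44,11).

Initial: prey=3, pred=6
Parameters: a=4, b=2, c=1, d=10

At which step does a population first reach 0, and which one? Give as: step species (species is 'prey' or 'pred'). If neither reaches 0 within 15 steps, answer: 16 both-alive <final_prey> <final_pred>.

Step 1: prey: 3+1-0=4; pred: 6+0-6=0
First extinction: pred at step 1

Answer: 1 pred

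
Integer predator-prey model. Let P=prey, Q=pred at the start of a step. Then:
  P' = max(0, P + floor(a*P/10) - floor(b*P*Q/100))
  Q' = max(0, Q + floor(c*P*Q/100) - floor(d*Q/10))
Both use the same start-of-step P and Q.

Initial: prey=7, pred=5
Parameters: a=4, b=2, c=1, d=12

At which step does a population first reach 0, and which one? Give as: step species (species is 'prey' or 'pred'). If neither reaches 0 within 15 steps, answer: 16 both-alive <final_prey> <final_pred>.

Answer: 1 pred

Derivation:
Step 1: prey: 7+2-0=9; pred: 5+0-6=0
First extinction: pred at step 1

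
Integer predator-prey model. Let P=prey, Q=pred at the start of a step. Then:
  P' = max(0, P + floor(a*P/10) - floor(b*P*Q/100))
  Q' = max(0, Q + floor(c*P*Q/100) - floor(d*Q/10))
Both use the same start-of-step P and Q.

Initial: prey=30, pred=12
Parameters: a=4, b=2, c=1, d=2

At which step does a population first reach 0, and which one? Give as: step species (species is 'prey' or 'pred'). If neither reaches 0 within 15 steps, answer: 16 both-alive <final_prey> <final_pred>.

Step 1: prey: 30+12-7=35; pred: 12+3-2=13
Step 2: prey: 35+14-9=40; pred: 13+4-2=15
Step 3: prey: 40+16-12=44; pred: 15+6-3=18
Step 4: prey: 44+17-15=46; pred: 18+7-3=22
Step 5: prey: 46+18-20=44; pred: 22+10-4=28
Step 6: prey: 44+17-24=37; pred: 28+12-5=35
Step 7: prey: 37+14-25=26; pred: 35+12-7=40
Step 8: prey: 26+10-20=16; pred: 40+10-8=42
Step 9: prey: 16+6-13=9; pred: 42+6-8=40
Step 10: prey: 9+3-7=5; pred: 40+3-8=35
Step 11: prey: 5+2-3=4; pred: 35+1-7=29
Step 12: prey: 4+1-2=3; pred: 29+1-5=25
Step 13: prey: 3+1-1=3; pred: 25+0-5=20
Step 14: prey: 3+1-1=3; pred: 20+0-4=16
Step 15: prey: 3+1-0=4; pred: 16+0-3=13
No extinction within 15 steps

Answer: 16 both-alive 4 13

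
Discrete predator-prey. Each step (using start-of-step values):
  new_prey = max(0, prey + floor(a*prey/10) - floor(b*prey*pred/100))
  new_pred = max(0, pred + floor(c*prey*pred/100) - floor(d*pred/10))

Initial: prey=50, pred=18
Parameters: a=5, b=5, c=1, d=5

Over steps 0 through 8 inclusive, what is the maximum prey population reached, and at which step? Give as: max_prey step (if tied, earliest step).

Step 1: prey: 50+25-45=30; pred: 18+9-9=18
Step 2: prey: 30+15-27=18; pred: 18+5-9=14
Step 3: prey: 18+9-12=15; pred: 14+2-7=9
Step 4: prey: 15+7-6=16; pred: 9+1-4=6
Step 5: prey: 16+8-4=20; pred: 6+0-3=3
Step 6: prey: 20+10-3=27; pred: 3+0-1=2
Step 7: prey: 27+13-2=38; pred: 2+0-1=1
Step 8: prey: 38+19-1=56; pred: 1+0-0=1
Max prey = 56 at step 8

Answer: 56 8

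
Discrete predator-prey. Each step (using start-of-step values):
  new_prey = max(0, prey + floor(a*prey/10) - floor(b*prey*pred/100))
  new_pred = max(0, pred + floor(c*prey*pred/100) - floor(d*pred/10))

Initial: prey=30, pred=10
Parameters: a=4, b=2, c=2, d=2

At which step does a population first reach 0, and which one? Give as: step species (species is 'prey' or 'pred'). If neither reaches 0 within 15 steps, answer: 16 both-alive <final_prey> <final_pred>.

Answer: 6 prey

Derivation:
Step 1: prey: 30+12-6=36; pred: 10+6-2=14
Step 2: prey: 36+14-10=40; pred: 14+10-2=22
Step 3: prey: 40+16-17=39; pred: 22+17-4=35
Step 4: prey: 39+15-27=27; pred: 35+27-7=55
Step 5: prey: 27+10-29=8; pred: 55+29-11=73
Step 6: prey: 8+3-11=0; pred: 73+11-14=70
First extinction: prey at step 6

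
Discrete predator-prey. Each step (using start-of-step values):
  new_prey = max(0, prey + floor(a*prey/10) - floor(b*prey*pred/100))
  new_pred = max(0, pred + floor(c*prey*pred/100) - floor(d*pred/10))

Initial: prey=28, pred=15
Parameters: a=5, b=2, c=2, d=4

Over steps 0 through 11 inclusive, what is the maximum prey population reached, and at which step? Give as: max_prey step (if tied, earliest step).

Step 1: prey: 28+14-8=34; pred: 15+8-6=17
Step 2: prey: 34+17-11=40; pred: 17+11-6=22
Step 3: prey: 40+20-17=43; pred: 22+17-8=31
Step 4: prey: 43+21-26=38; pred: 31+26-12=45
Step 5: prey: 38+19-34=23; pred: 45+34-18=61
Step 6: prey: 23+11-28=6; pred: 61+28-24=65
Step 7: prey: 6+3-7=2; pred: 65+7-26=46
Step 8: prey: 2+1-1=2; pred: 46+1-18=29
Step 9: prey: 2+1-1=2; pred: 29+1-11=19
Step 10: prey: 2+1-0=3; pred: 19+0-7=12
Step 11: prey: 3+1-0=4; pred: 12+0-4=8
Max prey = 43 at step 3

Answer: 43 3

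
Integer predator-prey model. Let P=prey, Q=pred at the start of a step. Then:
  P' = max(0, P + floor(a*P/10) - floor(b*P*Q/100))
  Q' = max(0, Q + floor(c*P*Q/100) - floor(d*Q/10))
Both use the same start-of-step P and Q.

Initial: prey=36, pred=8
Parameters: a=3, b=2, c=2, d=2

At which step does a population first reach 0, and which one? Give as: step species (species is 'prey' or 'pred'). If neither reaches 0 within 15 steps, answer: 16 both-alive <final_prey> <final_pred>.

Answer: 6 prey

Derivation:
Step 1: prey: 36+10-5=41; pred: 8+5-1=12
Step 2: prey: 41+12-9=44; pred: 12+9-2=19
Step 3: prey: 44+13-16=41; pred: 19+16-3=32
Step 4: prey: 41+12-26=27; pred: 32+26-6=52
Step 5: prey: 27+8-28=7; pred: 52+28-10=70
Step 6: prey: 7+2-9=0; pred: 70+9-14=65
First extinction: prey at step 6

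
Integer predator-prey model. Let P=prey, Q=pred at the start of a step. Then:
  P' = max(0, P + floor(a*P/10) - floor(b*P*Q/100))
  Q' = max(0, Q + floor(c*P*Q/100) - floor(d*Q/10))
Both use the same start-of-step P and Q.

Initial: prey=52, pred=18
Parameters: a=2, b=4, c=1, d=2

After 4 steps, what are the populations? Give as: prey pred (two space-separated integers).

Answer: 1 18

Derivation:
Step 1: prey: 52+10-37=25; pred: 18+9-3=24
Step 2: prey: 25+5-24=6; pred: 24+6-4=26
Step 3: prey: 6+1-6=1; pred: 26+1-5=22
Step 4: prey: 1+0-0=1; pred: 22+0-4=18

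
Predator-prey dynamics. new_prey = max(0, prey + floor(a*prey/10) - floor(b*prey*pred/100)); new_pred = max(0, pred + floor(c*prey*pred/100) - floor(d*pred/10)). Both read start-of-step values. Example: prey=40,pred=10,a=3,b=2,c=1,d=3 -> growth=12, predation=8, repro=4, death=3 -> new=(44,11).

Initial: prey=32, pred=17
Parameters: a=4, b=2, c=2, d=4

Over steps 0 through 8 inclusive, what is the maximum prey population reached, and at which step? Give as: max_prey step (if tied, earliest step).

Step 1: prey: 32+12-10=34; pred: 17+10-6=21
Step 2: prey: 34+13-14=33; pred: 21+14-8=27
Step 3: prey: 33+13-17=29; pred: 27+17-10=34
Step 4: prey: 29+11-19=21; pred: 34+19-13=40
Step 5: prey: 21+8-16=13; pred: 40+16-16=40
Step 6: prey: 13+5-10=8; pred: 40+10-16=34
Step 7: prey: 8+3-5=6; pred: 34+5-13=26
Step 8: prey: 6+2-3=5; pred: 26+3-10=19
Max prey = 34 at step 1

Answer: 34 1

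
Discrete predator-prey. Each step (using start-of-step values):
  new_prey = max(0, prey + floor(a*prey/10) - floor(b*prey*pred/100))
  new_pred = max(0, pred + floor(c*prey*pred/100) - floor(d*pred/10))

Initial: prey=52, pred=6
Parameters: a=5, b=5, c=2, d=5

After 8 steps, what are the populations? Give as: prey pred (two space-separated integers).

Answer: 0 3

Derivation:
Step 1: prey: 52+26-15=63; pred: 6+6-3=9
Step 2: prey: 63+31-28=66; pred: 9+11-4=16
Step 3: prey: 66+33-52=47; pred: 16+21-8=29
Step 4: prey: 47+23-68=2; pred: 29+27-14=42
Step 5: prey: 2+1-4=0; pred: 42+1-21=22
Step 6: prey: 0+0-0=0; pred: 22+0-11=11
Step 7: prey: 0+0-0=0; pred: 11+0-5=6
Step 8: prey: 0+0-0=0; pred: 6+0-3=3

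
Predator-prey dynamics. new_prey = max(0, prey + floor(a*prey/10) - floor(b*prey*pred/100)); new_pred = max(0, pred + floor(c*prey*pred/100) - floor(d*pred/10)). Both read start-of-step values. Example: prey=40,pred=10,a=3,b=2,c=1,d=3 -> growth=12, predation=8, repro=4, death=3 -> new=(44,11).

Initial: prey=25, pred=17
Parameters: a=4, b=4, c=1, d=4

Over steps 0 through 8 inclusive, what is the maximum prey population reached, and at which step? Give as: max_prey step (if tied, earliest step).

Answer: 40 8

Derivation:
Step 1: prey: 25+10-17=18; pred: 17+4-6=15
Step 2: prey: 18+7-10=15; pred: 15+2-6=11
Step 3: prey: 15+6-6=15; pred: 11+1-4=8
Step 4: prey: 15+6-4=17; pred: 8+1-3=6
Step 5: prey: 17+6-4=19; pred: 6+1-2=5
Step 6: prey: 19+7-3=23; pred: 5+0-2=3
Step 7: prey: 23+9-2=30; pred: 3+0-1=2
Step 8: prey: 30+12-2=40; pred: 2+0-0=2
Max prey = 40 at step 8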